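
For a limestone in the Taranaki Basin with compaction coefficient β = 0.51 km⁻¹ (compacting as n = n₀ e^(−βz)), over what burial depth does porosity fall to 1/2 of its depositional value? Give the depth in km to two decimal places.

n/n₀ = 1/2 ⇒ exp(−β·z) = 1/2 ⇒ z = ln(2) / β
z = 0.6931 / 0.51 = 1.359 km

1.36 km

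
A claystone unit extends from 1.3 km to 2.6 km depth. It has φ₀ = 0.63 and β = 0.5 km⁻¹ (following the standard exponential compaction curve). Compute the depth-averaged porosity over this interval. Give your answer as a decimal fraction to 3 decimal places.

⟨φ⟩ = (1/(d₂−d₁)) ∫ φ₀ e^(−βd) dd = φ₀·(e^(−β·d₁) − e^(−β·d₂)) / (β·(d₂−d₁))
e^(−0.5×1.3) = 0.5220; e^(−0.5×2.6) = 0.2725
⟨φ⟩ = 0.63 × (0.5220 − 0.2725) / (0.5 × 1.3) = 0.63 × 0.3839 = 0.2418

0.242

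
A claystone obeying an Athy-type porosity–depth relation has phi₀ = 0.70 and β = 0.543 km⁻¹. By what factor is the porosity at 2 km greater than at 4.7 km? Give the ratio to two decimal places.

phi(d₁)/phi(d₂) = e^(−β·d₁)/e^(−β·d₂) = e^{β(d₂−d₁)}
= exp(0.543 × 2.7) = exp(1.466) = 4.3323

4.33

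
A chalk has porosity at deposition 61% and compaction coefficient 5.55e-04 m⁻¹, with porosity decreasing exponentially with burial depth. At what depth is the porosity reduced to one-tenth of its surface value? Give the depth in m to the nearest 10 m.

Working in km (1 km = 1000 m; c in km⁻¹ = c in m⁻¹ × 1000):
phi/phi₀ = 1/10 ⇒ exp(−c·d) = 1/10 ⇒ d = ln(10) / c
d = 2.3026 / 0.555 = 4.149 km

4150 m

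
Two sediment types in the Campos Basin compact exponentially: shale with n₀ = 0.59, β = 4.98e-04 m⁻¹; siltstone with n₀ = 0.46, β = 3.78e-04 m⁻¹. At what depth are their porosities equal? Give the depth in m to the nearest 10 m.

2070 m

Working in km (1 km = 1000 m; β in km⁻¹ = β in m⁻¹ × 1000):
Set n₀ₐ e^(−βₐz) = n₀ᵦ e^(−βᵦz) ⇒ ln(n₀ₐ/n₀ᵦ) = (βₐ − βᵦ)·z
z = ln(0.59/0.46) / (0.498 − 0.378) = 0.2489 / 0.12 = 2.074 km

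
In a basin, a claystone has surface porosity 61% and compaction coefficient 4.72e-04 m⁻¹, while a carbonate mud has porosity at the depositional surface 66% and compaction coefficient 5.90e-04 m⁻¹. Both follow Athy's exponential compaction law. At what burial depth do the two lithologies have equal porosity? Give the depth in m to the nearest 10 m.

670 m

Working in km (1 km = 1000 m; k in km⁻¹ = k in m⁻¹ × 1000):
Set phi₀ₐ e^(−kₐZ) = phi₀ᵦ e^(−kᵦZ) ⇒ ln(phi₀ₐ/phi₀ᵦ) = (kₐ − kᵦ)·Z
Z = ln(0.61/0.66) / (0.472 − 0.59) = -0.0788 / -0.118 = 0.668 km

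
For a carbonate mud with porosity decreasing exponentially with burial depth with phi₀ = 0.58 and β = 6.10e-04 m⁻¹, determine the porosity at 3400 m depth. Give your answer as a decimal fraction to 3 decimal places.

Working in km (1 km = 1000 m; β in km⁻¹ = β in m⁻¹ × 1000):
phi = phi₀·exp(−β·z) = 0.58 × exp(−0.61 × 3.4) = 0.58 × exp(−2.074)
  = 0.58 × 0.1257 = 0.0729

0.073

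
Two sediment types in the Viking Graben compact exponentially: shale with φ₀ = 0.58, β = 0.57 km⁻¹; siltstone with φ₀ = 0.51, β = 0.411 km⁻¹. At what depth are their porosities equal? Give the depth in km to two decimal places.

0.81 km

Set φ₀ₐ e^(−βₐd) = φ₀ᵦ e^(−βᵦd) ⇒ ln(φ₀ₐ/φ₀ᵦ) = (βₐ − βᵦ)·d
d = ln(0.58/0.51) / (0.57 − 0.411) = 0.1286 / 0.159 = 0.809 km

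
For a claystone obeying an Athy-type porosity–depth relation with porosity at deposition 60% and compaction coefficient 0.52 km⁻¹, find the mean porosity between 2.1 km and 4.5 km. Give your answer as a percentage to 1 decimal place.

11.5%

⟨φ⟩ = (1/(z₂−z₁)) ∫ φ₀ e^(−βz) dz = φ₀·(e^(−β·z₁) − e^(−β·z₂)) / (β·(z₂−z₁))
e^(−0.52×2.1) = 0.3355; e^(−0.52×4.5) = 0.0963
⟨φ⟩ = 0.6 × (0.3355 − 0.0963) / (0.52 × 2.4) = 0.6 × 0.1917 = 0.1150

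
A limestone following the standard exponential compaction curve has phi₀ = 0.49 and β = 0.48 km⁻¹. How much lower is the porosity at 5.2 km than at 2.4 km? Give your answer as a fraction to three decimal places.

0.114

phi(2.4) = 0.49·e^(−0.48×2.4) = 0.1548
phi(5.2) = 0.49·e^(−0.48×5.2) = 0.0404
Δphi = 0.1548 − 0.0404 = 0.1145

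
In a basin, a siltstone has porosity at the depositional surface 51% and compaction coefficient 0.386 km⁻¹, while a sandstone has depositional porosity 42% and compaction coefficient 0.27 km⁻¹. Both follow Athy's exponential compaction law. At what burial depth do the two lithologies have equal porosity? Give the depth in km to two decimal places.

Set φ₀ₐ e^(−cₐd) = φ₀ᵦ e^(−cᵦd) ⇒ ln(φ₀ₐ/φ₀ᵦ) = (cₐ − cᵦ)·d
d = ln(0.51/0.42) / (0.386 − 0.27) = 0.1942 / 0.116 = 1.674 km

1.67 km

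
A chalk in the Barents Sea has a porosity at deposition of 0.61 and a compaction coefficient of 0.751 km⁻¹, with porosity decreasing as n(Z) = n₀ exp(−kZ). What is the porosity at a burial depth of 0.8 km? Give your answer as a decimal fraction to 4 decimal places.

0.3345

n = n₀·exp(−k·Z) = 0.61 × exp(−0.751 × 0.8) = 0.61 × exp(−0.6008)
  = 0.61 × 0.5484 = 0.3345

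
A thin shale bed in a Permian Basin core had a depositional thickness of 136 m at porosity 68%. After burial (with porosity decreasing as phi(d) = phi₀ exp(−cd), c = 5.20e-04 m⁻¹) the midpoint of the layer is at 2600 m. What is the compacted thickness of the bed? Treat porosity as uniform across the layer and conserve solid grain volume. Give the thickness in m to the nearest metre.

53 m

Working in km (1 km = 1000 m; c in km⁻¹ = c in m⁻¹ × 1000):
Porosity at 2.6 km: phi = 0.68·exp(−0.52×2.6) = 0.1759
Solid-volume conservation: h(1−phi) = h₀(1−phi₀) ⇒ h = h₀·(1−phi₀)/(1−phi)
h = 0.136 × (1 − 0.68)/(1 − 0.1759) = 0.136 × 0.3883 = 0.0528 km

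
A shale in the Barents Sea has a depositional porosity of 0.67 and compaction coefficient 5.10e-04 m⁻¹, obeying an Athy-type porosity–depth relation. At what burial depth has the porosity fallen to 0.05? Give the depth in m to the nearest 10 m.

Working in km (1 km = 1000 m; k in km⁻¹ = k in m⁻¹ × 1000):
Invert Athy's law: Z = ln(φ₀/φ) / k
Z = ln(0.67/0.05) / 0.51 = ln(13.4) / 0.51 = 2.5953 / 0.51 = 5.089 km

5090 m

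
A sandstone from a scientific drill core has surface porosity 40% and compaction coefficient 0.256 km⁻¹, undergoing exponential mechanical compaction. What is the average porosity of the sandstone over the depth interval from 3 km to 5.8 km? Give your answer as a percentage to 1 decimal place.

13.2%

⟨n⟩ = (1/(Z₂−Z₁)) ∫ n₀ e^(−kZ) dZ = n₀·(e^(−k·Z₁) − e^(−k·Z₂)) / (k·(Z₂−Z₁))
e^(−0.256×3) = 0.4639; e^(−0.256×5.8) = 0.2265
⟨n⟩ = 0.4 × (0.4639 − 0.2265) / (0.256 × 2.8) = 0.4 × 0.3312 = 0.1325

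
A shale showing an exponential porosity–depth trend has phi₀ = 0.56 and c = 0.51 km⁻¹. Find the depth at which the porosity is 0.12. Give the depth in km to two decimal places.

Invert Athy's law: Z = ln(phi₀/phi) / c
Z = ln(0.56/0.12) / 0.51 = ln(4.667) / 0.51 = 1.5404 / 0.51 = 3.020 km

3.02 km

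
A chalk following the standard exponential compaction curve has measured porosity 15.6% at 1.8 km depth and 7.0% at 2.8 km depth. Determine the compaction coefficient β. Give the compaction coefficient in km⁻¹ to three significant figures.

Athy: n(d) = n₀ e^(−βd) ⇒ n₁/n₂ = e^{β(d₂−d₁)} ⇒ β = ln(n₁/n₂)/(d₂−d₁)
β = ln(0.156/0.07) / (2.8 − 1.8) = ln(2.229) / 1 = 0.8014 / 1 = 0.8014 km⁻¹

0.801 km⁻¹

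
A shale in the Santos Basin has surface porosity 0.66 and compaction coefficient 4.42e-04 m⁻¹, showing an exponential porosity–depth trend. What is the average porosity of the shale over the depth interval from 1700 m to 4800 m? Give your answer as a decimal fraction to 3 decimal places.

0.169

Working in km (1 km = 1000 m; k in km⁻¹ = k in m⁻¹ × 1000):
⟨φ⟩ = (1/(d₂−d₁)) ∫ φ₀ e^(−kd) dd = φ₀·(e^(−k·d₁) − e^(−k·d₂)) / (k·(d₂−d₁))
e^(−0.442×1.7) = 0.4717; e^(−0.442×4.8) = 0.1198
⟨φ⟩ = 0.66 × (0.4717 − 0.1198) / (0.442 × 3.1) = 0.66 × 0.2568 = 0.1695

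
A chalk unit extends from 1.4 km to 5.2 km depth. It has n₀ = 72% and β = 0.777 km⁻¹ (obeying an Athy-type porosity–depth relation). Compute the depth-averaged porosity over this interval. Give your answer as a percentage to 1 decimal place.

⟨n⟩ = (1/(Z₂−Z₁)) ∫ n₀ e^(−βZ) dZ = n₀·(e^(−β·Z₁) − e^(−β·Z₂)) / (β·(Z₂−Z₁))
e^(−0.777×1.4) = 0.3370; e^(−0.777×5.2) = 0.0176
⟨n⟩ = 0.72 × (0.3370 − 0.0176) / (0.777 × 3.8) = 0.72 × 0.1082 = 0.0779

7.8%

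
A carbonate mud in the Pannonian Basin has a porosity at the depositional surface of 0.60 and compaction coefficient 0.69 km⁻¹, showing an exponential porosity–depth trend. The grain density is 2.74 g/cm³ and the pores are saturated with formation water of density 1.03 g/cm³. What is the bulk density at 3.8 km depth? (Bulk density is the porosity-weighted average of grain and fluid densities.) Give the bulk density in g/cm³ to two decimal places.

2.67 g/cm³

Porosity at depth: phi = 0.6·exp(−0.69×3.8) = 0.6×0.0727 = 0.0436
Bulk density: ρ_b = (1−phi)ρ_g + phi·ρ_f = 0.9564×2.74 + 0.0436×1.03
       = 2.621 + 0.045 = 2.665 g/cm³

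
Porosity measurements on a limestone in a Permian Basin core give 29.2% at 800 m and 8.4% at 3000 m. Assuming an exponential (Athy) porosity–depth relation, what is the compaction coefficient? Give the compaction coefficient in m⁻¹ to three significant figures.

0.000566 m⁻¹

Working in km (1 km = 1000 m; c in km⁻¹ = c in m⁻¹ × 1000):
Athy: n(d) = n₀ e^(−cd) ⇒ n₁/n₂ = e^{c(d₂−d₁)} ⇒ c = ln(n₁/n₂)/(d₂−d₁)
c = ln(0.292/0.084) / (3 − 0.8) = ln(3.476) / 2.2 = 1.2459 / 2.2 = 0.5663 km⁻¹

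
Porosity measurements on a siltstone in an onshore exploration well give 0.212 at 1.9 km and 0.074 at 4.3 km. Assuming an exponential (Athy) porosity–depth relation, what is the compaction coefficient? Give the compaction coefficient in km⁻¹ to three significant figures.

0.439 km⁻¹

Athy: φ(d) = φ₀ e^(−cd) ⇒ φ₁/φ₂ = e^{c(d₂−d₁)} ⇒ c = ln(φ₁/φ₂)/(d₂−d₁)
c = ln(0.212/0.074) / (4.3 − 1.9) = ln(2.865) / 2.4 = 1.0525 / 2.4 = 0.4386 km⁻¹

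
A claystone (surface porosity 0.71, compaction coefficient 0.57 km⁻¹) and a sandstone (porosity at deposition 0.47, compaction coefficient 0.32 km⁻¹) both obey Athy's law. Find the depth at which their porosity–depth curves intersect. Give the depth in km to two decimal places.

1.65 km

Set n₀ₐ e^(−cₐz) = n₀ᵦ e^(−cᵦz) ⇒ ln(n₀ₐ/n₀ᵦ) = (cₐ − cᵦ)·z
z = ln(0.71/0.47) / (0.57 − 0.32) = 0.4125 / 0.25 = 1.650 km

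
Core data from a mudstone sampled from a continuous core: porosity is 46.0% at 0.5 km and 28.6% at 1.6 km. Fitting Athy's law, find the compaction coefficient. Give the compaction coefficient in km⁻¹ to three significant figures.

Athy: n(z) = n₀ e^(−βz) ⇒ n₁/n₂ = e^{β(z₂−z₁)} ⇒ β = ln(n₁/n₂)/(z₂−z₁)
β = ln(0.46/0.286) / (1.6 − 0.5) = ln(1.608) / 1.1 = 0.4752 / 1.1 = 0.432 km⁻¹

0.432 km⁻¹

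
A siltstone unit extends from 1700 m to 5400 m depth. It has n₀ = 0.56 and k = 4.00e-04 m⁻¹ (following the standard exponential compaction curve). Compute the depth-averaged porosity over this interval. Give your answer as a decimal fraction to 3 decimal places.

Working in km (1 km = 1000 m; k in km⁻¹ = k in m⁻¹ × 1000):
⟨n⟩ = (1/(Z₂−Z₁)) ∫ n₀ e^(−kZ) dZ = n₀·(e^(−k·Z₁) − e^(−k·Z₂)) / (k·(Z₂−Z₁))
e^(−0.4×1.7) = 0.5066; e^(−0.4×5.4) = 0.1153
⟨n⟩ = 0.56 × (0.5066 − 0.1153) / (0.4 × 3.7) = 0.56 × 0.2644 = 0.1481

0.148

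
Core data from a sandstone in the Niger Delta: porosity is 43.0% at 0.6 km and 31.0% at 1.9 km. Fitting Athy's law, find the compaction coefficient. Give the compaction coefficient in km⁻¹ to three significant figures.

Athy: phi(z) = phi₀ e^(−cz) ⇒ phi₁/phi₂ = e^{c(z₂−z₁)} ⇒ c = ln(phi₁/phi₂)/(z₂−z₁)
c = ln(0.43/0.31) / (1.9 − 0.6) = ln(1.387) / 1.3 = 0.3272 / 1.3 = 0.2517 km⁻¹

0.252 km⁻¹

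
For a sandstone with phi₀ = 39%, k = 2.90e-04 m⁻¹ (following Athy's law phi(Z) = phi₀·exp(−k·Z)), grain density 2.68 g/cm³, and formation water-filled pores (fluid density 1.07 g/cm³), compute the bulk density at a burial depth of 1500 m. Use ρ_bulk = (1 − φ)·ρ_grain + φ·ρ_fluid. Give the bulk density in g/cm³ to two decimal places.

2.27 g/cm³

Working in km (1 km = 1000 m; k in km⁻¹ = k in m⁻¹ × 1000):
Porosity at depth: phi = 0.39·exp(−0.29×1.5) = 0.39×0.6473 = 0.2524
Bulk density: ρ_b = (1−phi)ρ_g + phi·ρ_f = 0.7476×2.68 + 0.2524×1.07
       = 2.003 + 0.270 = 2.274 g/cm³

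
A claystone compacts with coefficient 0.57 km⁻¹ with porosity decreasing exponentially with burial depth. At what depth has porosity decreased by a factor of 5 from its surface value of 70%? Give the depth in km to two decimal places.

phi/phi₀ = 1/5 ⇒ exp(−c·Z) = 1/5 ⇒ Z = ln(5) / c
Z = 1.6094 / 0.57 = 2.824 km

2.82 km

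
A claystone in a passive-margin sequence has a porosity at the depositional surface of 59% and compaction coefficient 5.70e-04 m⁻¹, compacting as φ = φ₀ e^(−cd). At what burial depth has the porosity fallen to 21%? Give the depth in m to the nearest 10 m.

Working in km (1 km = 1000 m; c in km⁻¹ = c in m⁻¹ × 1000):
Invert Athy's law: d = ln(φ₀/φ) / c
d = ln(0.59/0.21) / 0.57 = ln(2.81) / 0.57 = 1.0330 / 0.57 = 1.812 km

1810 m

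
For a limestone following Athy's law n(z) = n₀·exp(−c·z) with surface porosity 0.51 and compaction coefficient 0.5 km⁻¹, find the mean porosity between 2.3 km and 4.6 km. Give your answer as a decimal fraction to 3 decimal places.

⟨n⟩ = (1/(z₂−z₁)) ∫ n₀ e^(−cz) dz = n₀·(e^(−c·z₁) − e^(−c·z₂)) / (c·(z₂−z₁))
e^(−0.5×2.3) = 0.3166; e^(−0.5×4.6) = 0.1003
⟨n⟩ = 0.51 × (0.3166 − 0.1003) / (0.5 × 2.3) = 0.51 × 0.1882 = 0.0960

0.096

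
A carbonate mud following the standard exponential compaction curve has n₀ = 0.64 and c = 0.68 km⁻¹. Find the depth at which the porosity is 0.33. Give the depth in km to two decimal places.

0.97 km

Invert Athy's law: d = ln(n₀/n) / c
d = ln(0.64/0.33) / 0.68 = ln(1.939) / 0.68 = 0.6624 / 0.68 = 0.974 km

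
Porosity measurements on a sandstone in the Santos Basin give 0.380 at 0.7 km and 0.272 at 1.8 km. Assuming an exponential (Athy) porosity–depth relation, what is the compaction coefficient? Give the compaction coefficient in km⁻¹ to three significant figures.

0.304 km⁻¹

Athy: n(d) = n₀ e^(−kd) ⇒ n₁/n₂ = e^{k(d₂−d₁)} ⇒ k = ln(n₁/n₂)/(d₂−d₁)
k = ln(0.38/0.272) / (1.8 − 0.7) = ln(1.397) / 1.1 = 0.3344 / 1.1 = 0.304 km⁻¹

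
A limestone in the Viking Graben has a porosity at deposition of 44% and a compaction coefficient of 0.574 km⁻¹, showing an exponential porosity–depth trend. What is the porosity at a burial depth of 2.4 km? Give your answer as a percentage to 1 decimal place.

φ = φ₀·exp(−β·d) = 0.44 × exp(−0.574 × 2.4) = 0.44 × exp(−1.378)
  = 0.44 × 0.2522 = 0.1110

11.1%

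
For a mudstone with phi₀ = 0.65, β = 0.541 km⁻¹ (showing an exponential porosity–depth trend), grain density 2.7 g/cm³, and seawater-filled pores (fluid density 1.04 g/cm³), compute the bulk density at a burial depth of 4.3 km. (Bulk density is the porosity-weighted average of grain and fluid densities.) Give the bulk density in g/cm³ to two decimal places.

2.59 g/cm³

Porosity at depth: phi = 0.65·exp(−0.541×4.3) = 0.65×0.0977 = 0.0635
Bulk density: ρ_b = (1−phi)ρ_g + phi·ρ_f = 0.9365×2.7 + 0.0635×1.04
       = 2.529 + 0.066 = 2.595 g/cm³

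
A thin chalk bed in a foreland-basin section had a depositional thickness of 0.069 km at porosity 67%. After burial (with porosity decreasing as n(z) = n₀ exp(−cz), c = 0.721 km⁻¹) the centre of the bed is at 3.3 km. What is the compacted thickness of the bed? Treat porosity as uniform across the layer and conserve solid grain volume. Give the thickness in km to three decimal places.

0.024 km

Porosity at 3.3 km: n = 0.67·exp(−0.721×3.3) = 0.0621
Solid-volume conservation: h(1−n) = h₀(1−n₀) ⇒ h = h₀·(1−n₀)/(1−n)
h = 0.069 × (1 − 0.67)/(1 − 0.0621) = 0.069 × 0.3518 = 0.0243 km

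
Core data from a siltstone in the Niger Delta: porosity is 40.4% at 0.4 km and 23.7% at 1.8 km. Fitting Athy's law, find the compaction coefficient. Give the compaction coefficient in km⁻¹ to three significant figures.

0.381 km⁻¹

Athy: phi(z) = phi₀ e^(−βz) ⇒ phi₁/phi₂ = e^{β(z₂−z₁)} ⇒ β = ln(phi₁/phi₂)/(z₂−z₁)
β = ln(0.404/0.237) / (1.8 − 0.4) = ln(1.705) / 1.4 = 0.5334 / 1.4 = 0.381 km⁻¹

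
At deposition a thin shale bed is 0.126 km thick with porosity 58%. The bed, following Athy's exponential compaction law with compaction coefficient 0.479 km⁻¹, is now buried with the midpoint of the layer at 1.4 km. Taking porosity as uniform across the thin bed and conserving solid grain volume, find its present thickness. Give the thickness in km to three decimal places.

0.075 km

Porosity at 1.4 km: phi = 0.58·exp(−0.479×1.4) = 0.2966
Solid-volume conservation: h(1−phi) = h₀(1−phi₀) ⇒ h = h₀·(1−phi₀)/(1−phi)
h = 0.126 × (1 − 0.58)/(1 − 0.2966) = 0.126 × 0.5971 = 0.0752 km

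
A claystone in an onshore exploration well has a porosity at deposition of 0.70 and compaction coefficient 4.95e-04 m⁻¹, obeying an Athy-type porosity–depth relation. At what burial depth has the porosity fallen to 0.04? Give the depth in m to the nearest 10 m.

5780 m

Working in km (1 km = 1000 m; c in km⁻¹ = c in m⁻¹ × 1000):
Invert Athy's law: Z = ln(φ₀/φ) / c
Z = ln(0.7/0.04) / 0.495 = ln(17.5) / 0.495 = 2.8622 / 0.495 = 5.782 km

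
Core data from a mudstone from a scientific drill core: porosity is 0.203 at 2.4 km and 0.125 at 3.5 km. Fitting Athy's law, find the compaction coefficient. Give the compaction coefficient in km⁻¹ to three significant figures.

0.441 km⁻¹

Athy: φ(Z) = φ₀ e^(−βZ) ⇒ φ₁/φ₂ = e^{β(Z₂−Z₁)} ⇒ β = ln(φ₁/φ₂)/(Z₂−Z₁)
β = ln(0.203/0.125) / (3.5 − 2.4) = ln(1.624) / 1.1 = 0.4849 / 1.1 = 0.4408 km⁻¹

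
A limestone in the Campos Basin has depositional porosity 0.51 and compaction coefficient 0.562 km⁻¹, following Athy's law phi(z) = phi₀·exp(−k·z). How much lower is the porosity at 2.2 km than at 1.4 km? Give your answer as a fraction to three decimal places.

phi(1.4) = 0.51·e^(−0.562×1.4) = 0.2322
phi(2.2) = 0.51·e^(−0.562×2.2) = 0.1481
Δphi = 0.2322 − 0.1481 = 0.0841

0.084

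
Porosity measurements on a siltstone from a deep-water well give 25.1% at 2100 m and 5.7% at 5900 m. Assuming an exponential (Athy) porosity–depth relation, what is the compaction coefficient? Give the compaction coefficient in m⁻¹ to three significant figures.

0.000390 m⁻¹

Working in km (1 km = 1000 m; c in km⁻¹ = c in m⁻¹ × 1000):
Athy: φ(d) = φ₀ e^(−cd) ⇒ φ₁/φ₂ = e^{c(d₂−d₁)} ⇒ c = ln(φ₁/φ₂)/(d₂−d₁)
c = ln(0.251/0.057) / (5.9 − 2.1) = ln(4.404) / 3.8 = 1.4824 / 3.8 = 0.3901 km⁻¹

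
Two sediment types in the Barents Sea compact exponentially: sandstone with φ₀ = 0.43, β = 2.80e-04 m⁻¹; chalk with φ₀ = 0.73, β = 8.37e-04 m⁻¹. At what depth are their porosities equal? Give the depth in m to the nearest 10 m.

950 m

Working in km (1 km = 1000 m; β in km⁻¹ = β in m⁻¹ × 1000):
Set φ₀ₐ e^(−βₐZ) = φ₀ᵦ e^(−βᵦZ) ⇒ ln(φ₀ₐ/φ₀ᵦ) = (βₐ − βᵦ)·Z
Z = ln(0.43/0.73) / (0.28 − 0.837) = -0.5293 / -0.557 = 0.950 km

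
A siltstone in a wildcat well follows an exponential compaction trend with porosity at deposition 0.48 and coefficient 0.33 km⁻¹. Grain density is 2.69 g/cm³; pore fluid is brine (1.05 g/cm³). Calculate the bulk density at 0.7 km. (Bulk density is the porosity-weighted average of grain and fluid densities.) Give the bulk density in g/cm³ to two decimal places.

Porosity at depth: φ = 0.48·exp(−0.33×0.7) = 0.48×0.7937 = 0.3810
Bulk density: ρ_b = (1−φ)ρ_g + φ·ρ_f = 0.6190×2.69 + 0.3810×1.05
       = 1.665 + 0.400 = 2.065 g/cm³

2.07 g/cm³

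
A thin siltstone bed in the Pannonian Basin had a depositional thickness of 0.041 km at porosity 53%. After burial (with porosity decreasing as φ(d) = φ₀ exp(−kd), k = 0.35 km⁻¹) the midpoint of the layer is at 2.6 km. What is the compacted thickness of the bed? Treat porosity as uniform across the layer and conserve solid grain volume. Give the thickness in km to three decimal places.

Porosity at 2.6 km: φ = 0.53·exp(−0.35×2.6) = 0.2133
Solid-volume conservation: h(1−φ) = h₀(1−φ₀) ⇒ h = h₀·(1−φ₀)/(1−φ)
h = 0.041 × (1 − 0.53)/(1 − 0.2133) = 0.041 × 0.5975 = 0.0245 km

0.024 km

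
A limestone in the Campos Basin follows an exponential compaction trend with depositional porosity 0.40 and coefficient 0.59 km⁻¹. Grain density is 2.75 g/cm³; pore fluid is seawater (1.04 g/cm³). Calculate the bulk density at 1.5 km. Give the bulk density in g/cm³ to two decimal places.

2.47 g/cm³

Porosity at depth: n = 0.4·exp(−0.59×1.5) = 0.4×0.4127 = 0.1651
Bulk density: ρ_b = (1−n)ρ_g + n·ρ_f = 0.8349×2.75 + 0.1651×1.04
       = 2.296 + 0.172 = 2.468 g/cm³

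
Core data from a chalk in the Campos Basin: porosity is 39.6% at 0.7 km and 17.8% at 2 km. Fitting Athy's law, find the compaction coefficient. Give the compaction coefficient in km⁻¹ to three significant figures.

Athy: phi(Z) = phi₀ e^(−βZ) ⇒ phi₁/phi₂ = e^{β(Z₂−Z₁)} ⇒ β = ln(phi₁/phi₂)/(Z₂−Z₁)
β = ln(0.396/0.178) / (2 − 0.7) = ln(2.225) / 1.3 = 0.7996 / 1.3 = 0.6151 km⁻¹

0.615 km⁻¹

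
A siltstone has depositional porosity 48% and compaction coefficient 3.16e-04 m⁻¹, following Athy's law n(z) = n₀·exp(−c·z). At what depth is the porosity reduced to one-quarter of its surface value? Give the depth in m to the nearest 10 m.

Working in km (1 km = 1000 m; c in km⁻¹ = c in m⁻¹ × 1000):
n/n₀ = 1/4 ⇒ exp(−c·z) = 1/4 ⇒ z = ln(4) / c
z = 1.3863 / 0.316 = 4.387 km

4390 m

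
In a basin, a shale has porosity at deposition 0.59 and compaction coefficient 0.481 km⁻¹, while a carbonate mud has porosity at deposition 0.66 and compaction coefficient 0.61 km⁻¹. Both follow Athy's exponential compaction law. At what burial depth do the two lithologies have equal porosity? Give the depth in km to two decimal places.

Set n₀ₐ e^(−cₐZ) = n₀ᵦ e^(−cᵦZ) ⇒ ln(n₀ₐ/n₀ᵦ) = (cₐ − cᵦ)·Z
Z = ln(0.59/0.66) / (0.481 − 0.61) = -0.1121 / -0.129 = 0.869 km

0.87 km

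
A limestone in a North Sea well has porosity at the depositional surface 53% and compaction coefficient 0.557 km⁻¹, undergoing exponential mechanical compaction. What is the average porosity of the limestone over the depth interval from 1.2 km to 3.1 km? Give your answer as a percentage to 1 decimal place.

⟨phi⟩ = (1/(z₂−z₁)) ∫ phi₀ e^(−cz) dz = phi₀·(e^(−c·z₁) − e^(−c·z₂)) / (c·(z₂−z₁))
e^(−0.557×1.2) = 0.5125; e^(−0.557×3.1) = 0.1779
⟨phi⟩ = 0.53 × (0.5125 − 0.1779) / (0.557 × 1.9) = 0.53 × 0.3162 = 0.1676

16.8%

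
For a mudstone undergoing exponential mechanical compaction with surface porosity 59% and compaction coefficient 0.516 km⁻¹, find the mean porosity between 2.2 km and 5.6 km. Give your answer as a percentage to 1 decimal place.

8.9%

⟨φ⟩ = (1/(z₂−z₁)) ∫ φ₀ e^(−cz) dz = φ₀·(e^(−c·z₁) − e^(−c·z₂)) / (c·(z₂−z₁))
e^(−0.516×2.2) = 0.3214; e^(−0.516×5.6) = 0.0556
⟨φ⟩ = 0.59 × (0.3214 − 0.0556) / (0.516 × 3.4) = 0.59 × 0.1515 = 0.0894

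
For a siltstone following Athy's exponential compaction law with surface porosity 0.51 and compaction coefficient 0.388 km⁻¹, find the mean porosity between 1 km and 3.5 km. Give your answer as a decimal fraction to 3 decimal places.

⟨φ⟩ = (1/(z₂−z₁)) ∫ φ₀ e^(−kz) dz = φ₀·(e^(−k·z₁) − e^(−k·z₂)) / (k·(z₂−z₁))
e^(−0.388×1) = 0.6784; e^(−0.388×3.5) = 0.2572
⟨φ⟩ = 0.51 × (0.6784 − 0.2572) / (0.388 × 2.5) = 0.51 × 0.4343 = 0.2215

0.221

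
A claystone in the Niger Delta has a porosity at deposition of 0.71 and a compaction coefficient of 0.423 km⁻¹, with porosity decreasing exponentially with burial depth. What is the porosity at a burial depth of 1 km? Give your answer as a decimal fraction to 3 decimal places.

φ = φ₀·exp(−c·z) = 0.71 × exp(−0.423 × 1) = 0.71 × exp(−0.423)
  = 0.71 × 0.6551 = 0.4651

0.465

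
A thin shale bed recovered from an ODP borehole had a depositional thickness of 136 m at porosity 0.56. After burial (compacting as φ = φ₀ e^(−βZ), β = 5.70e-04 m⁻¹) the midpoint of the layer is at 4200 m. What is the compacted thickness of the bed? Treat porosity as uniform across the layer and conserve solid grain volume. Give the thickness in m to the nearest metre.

63 m

Working in km (1 km = 1000 m; β in km⁻¹ = β in m⁻¹ × 1000):
Porosity at 4.2 km: φ = 0.56·exp(−0.57×4.2) = 0.0511
Solid-volume conservation: h(1−φ) = h₀(1−φ₀) ⇒ h = h₀·(1−φ₀)/(1−φ)
h = 0.136 × (1 − 0.56)/(1 − 0.0511) = 0.136 × 0.4637 = 0.0631 km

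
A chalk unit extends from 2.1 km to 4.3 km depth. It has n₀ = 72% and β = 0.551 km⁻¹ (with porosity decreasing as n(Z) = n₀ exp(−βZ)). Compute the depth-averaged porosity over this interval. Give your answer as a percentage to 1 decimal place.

⟨n⟩ = (1/(Z₂−Z₁)) ∫ n₀ e^(−βZ) dZ = n₀·(e^(−β·Z₁) − e^(−β·Z₂)) / (β·(Z₂−Z₁))
e^(−0.551×2.1) = 0.3144; e^(−0.551×4.3) = 0.0935
⟨n⟩ = 0.72 × (0.3144 − 0.0935) / (0.551 × 2.2) = 0.72 × 0.1822 = 0.1312

13.1%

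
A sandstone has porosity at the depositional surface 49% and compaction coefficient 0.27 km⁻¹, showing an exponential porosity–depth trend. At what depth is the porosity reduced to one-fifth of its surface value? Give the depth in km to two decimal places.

phi/phi₀ = 1/5 ⇒ exp(−c·d) = 1/5 ⇒ d = ln(5) / c
d = 1.6094 / 0.27 = 5.961 km

5.96 km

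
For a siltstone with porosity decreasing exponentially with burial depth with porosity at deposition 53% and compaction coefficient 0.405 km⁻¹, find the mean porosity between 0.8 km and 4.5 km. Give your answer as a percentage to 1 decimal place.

19.9%

⟨phi⟩ = (1/(d₂−d₁)) ∫ phi₀ e^(−cd) dd = phi₀·(e^(−c·d₁) − e^(−c·d₂)) / (c·(d₂−d₁))
e^(−0.405×0.8) = 0.7233; e^(−0.405×4.5) = 0.1616
⟨phi⟩ = 0.53 × (0.7233 − 0.1616) / (0.405 × 3.7) = 0.53 × 0.3748 = 0.1986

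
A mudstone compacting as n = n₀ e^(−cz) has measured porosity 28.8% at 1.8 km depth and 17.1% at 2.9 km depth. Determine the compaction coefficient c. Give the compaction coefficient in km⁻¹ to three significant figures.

Athy: n(z) = n₀ e^(−cz) ⇒ n₁/n₂ = e^{c(z₂−z₁)} ⇒ c = ln(n₁/n₂)/(z₂−z₁)
c = ln(0.288/0.171) / (2.9 − 1.8) = ln(1.684) / 1.1 = 0.5213 / 1.1 = 0.4739 km⁻¹

0.474 km⁻¹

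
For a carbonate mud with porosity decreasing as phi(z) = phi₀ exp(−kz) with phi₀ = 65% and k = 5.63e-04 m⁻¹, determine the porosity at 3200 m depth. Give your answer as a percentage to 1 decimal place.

10.7%

Working in km (1 km = 1000 m; k in km⁻¹ = k in m⁻¹ × 1000):
phi = phi₀·exp(−k·z) = 0.65 × exp(−0.563 × 3.2) = 0.65 × exp(−1.802)
  = 0.65 × 0.1650 = 0.1073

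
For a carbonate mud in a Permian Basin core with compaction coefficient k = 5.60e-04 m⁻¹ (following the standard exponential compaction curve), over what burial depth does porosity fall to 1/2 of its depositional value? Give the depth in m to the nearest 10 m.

1240 m

Working in km (1 km = 1000 m; k in km⁻¹ = k in m⁻¹ × 1000):
n/n₀ = 1/2 ⇒ exp(−k·Z) = 1/2 ⇒ Z = ln(2) / k
Z = 0.6931 / 0.56 = 1.238 km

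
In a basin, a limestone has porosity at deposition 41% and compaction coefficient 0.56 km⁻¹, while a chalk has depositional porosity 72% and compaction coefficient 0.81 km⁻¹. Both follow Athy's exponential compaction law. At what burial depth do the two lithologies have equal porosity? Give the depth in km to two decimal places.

2.25 km

Set n₀ₐ e^(−cₐd) = n₀ᵦ e^(−cᵦd) ⇒ ln(n₀ₐ/n₀ᵦ) = (cₐ − cᵦ)·d
d = ln(0.41/0.72) / (0.56 − 0.81) = -0.5631 / -0.25 = 2.252 km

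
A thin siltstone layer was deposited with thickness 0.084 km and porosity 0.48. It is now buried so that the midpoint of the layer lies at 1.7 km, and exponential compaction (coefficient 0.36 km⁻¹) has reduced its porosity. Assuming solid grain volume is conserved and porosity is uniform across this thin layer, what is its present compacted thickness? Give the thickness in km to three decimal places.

0.059 km

Porosity at 1.7 km: phi = 0.48·exp(−0.36×1.7) = 0.2603
Solid-volume conservation: h(1−phi) = h₀(1−phi₀) ⇒ h = h₀·(1−phi₀)/(1−phi)
h = 0.084 × (1 − 0.48)/(1 − 0.2603) = 0.084 × 0.7030 = 0.0590 km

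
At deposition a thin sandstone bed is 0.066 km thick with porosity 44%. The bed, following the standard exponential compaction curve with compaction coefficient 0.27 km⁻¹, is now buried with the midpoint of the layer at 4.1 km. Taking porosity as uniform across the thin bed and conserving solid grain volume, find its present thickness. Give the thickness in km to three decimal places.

0.043 km

Porosity at 4.1 km: phi = 0.44·exp(−0.27×4.1) = 0.1454
Solid-volume conservation: h(1−phi) = h₀(1−phi₀) ⇒ h = h₀·(1−phi₀)/(1−phi)
h = 0.066 × (1 − 0.44)/(1 − 0.1454) = 0.066 × 0.6553 = 0.0433 km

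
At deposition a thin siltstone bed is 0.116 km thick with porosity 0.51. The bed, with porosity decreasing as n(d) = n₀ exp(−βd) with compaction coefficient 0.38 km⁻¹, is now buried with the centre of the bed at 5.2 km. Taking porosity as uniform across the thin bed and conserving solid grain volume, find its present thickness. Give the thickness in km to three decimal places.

0.061 km

Porosity at 5.2 km: n = 0.51·exp(−0.38×5.2) = 0.0707
Solid-volume conservation: h(1−n) = h₀(1−n₀) ⇒ h = h₀·(1−n₀)/(1−n)
h = 0.116 × (1 − 0.51)/(1 − 0.0707) = 0.116 × 0.5273 = 0.0612 km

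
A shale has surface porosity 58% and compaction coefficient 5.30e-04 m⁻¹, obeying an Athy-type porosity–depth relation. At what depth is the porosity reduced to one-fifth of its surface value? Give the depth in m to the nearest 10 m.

Working in km (1 km = 1000 m; β in km⁻¹ = β in m⁻¹ × 1000):
φ/φ₀ = 1/5 ⇒ exp(−β·d) = 1/5 ⇒ d = ln(5) / β
d = 1.6094 / 0.53 = 3.037 km

3040 m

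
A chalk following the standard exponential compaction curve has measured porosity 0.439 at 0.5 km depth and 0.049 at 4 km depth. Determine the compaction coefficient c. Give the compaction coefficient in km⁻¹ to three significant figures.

Athy: phi(Z) = phi₀ e^(−cZ) ⇒ phi₁/phi₂ = e^{c(Z₂−Z₁)} ⇒ c = ln(phi₁/phi₂)/(Z₂−Z₁)
c = ln(0.439/0.049) / (4 − 0.5) = ln(8.959) / 3.5 = 2.1927 / 3.5 = 0.6265 km⁻¹

0.626 km⁻¹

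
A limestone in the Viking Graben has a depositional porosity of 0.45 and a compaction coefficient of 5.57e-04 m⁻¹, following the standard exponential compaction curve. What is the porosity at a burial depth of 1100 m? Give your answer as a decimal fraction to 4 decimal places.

Working in km (1 km = 1000 m; c in km⁻¹ = c in m⁻¹ × 1000):
phi = phi₀·exp(−c·Z) = 0.45 × exp(−0.557 × 1.1) = 0.45 × exp(−0.6127)
  = 0.45 × 0.5419 = 0.2438

0.2438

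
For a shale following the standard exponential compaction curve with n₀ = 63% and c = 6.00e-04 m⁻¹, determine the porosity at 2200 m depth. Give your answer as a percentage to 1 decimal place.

Working in km (1 km = 1000 m; c in km⁻¹ = c in m⁻¹ × 1000):
n = n₀·exp(−c·d) = 0.63 × exp(−0.6 × 2.2) = 0.63 × exp(−1.32)
  = 0.63 × 0.2671 = 0.1683

16.8%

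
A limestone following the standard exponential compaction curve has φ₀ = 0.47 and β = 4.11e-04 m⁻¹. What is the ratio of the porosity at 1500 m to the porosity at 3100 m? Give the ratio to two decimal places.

1.93

Working in km (1 km = 1000 m; β in km⁻¹ = β in m⁻¹ × 1000):
φ(z₁)/φ(z₂) = e^(−β·z₁)/e^(−β·z₂) = e^{β(z₂−z₁)}
= exp(0.411 × 1.6) = exp(0.6576) = 1.9302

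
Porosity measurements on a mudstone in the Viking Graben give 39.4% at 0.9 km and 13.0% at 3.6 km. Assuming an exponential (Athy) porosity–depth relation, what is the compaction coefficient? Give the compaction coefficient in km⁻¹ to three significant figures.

Athy: φ(d) = φ₀ e^(−cd) ⇒ φ₁/φ₂ = e^{c(d₂−d₁)} ⇒ c = ln(φ₁/φ₂)/(d₂−d₁)
c = ln(0.394/0.13) / (3.6 − 0.9) = ln(3.031) / 2.7 = 1.1088 / 2.7 = 0.4107 km⁻¹

0.411 km⁻¹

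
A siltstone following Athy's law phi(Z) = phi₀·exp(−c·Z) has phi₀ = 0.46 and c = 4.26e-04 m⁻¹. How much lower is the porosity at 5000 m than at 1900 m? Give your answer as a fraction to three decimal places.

Working in km (1 km = 1000 m; c in km⁻¹ = c in m⁻¹ × 1000):
phi(1.9) = 0.46·e^(−0.426×1.9) = 0.2048
phi(5) = 0.46·e^(−0.426×5) = 0.0547
Δphi = 0.2048 − 0.0547 = 0.1501

0.150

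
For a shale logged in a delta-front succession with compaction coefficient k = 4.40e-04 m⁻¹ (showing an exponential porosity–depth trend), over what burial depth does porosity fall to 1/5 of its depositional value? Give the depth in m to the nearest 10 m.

3660 m

Working in km (1 km = 1000 m; k in km⁻¹ = k in m⁻¹ × 1000):
φ/φ₀ = 1/5 ⇒ exp(−k·z) = 1/5 ⇒ z = ln(5) / k
z = 1.6094 / 0.44 = 3.658 km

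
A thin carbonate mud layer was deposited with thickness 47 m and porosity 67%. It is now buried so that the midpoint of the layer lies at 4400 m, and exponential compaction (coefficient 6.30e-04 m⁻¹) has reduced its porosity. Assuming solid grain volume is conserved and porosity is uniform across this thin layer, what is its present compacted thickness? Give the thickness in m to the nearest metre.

16 m

Working in km (1 km = 1000 m; β in km⁻¹ = β in m⁻¹ × 1000):
Porosity at 4.4 km: phi = 0.67·exp(−0.63×4.4) = 0.0419
Solid-volume conservation: h(1−phi) = h₀(1−phi₀) ⇒ h = h₀·(1−phi₀)/(1−phi)
h = 0.047 × (1 − 0.67)/(1 − 0.0419) = 0.047 × 0.3444 = 0.0162 km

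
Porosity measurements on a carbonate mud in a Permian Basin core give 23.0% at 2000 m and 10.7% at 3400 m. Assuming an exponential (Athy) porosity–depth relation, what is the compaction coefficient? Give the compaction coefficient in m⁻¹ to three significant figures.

0.000547 m⁻¹

Working in km (1 km = 1000 m; β in km⁻¹ = β in m⁻¹ × 1000):
Athy: phi(Z) = phi₀ e^(−βZ) ⇒ phi₁/phi₂ = e^{β(Z₂−Z₁)} ⇒ β = ln(phi₁/phi₂)/(Z₂−Z₁)
β = ln(0.23/0.107) / (3.4 − 2) = ln(2.15) / 1.4 = 0.7653 / 1.4 = 0.5466 km⁻¹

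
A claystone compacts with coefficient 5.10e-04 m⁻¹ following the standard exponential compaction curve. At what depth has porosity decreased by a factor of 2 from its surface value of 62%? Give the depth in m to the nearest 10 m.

1360 m

Working in km (1 km = 1000 m; β in km⁻¹ = β in m⁻¹ × 1000):
phi/phi₀ = 1/2 ⇒ exp(−β·Z) = 1/2 ⇒ Z = ln(2) / β
Z = 0.6931 / 0.51 = 1.359 km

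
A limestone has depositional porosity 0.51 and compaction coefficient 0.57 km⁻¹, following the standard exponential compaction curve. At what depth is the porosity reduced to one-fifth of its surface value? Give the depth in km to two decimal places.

φ/φ₀ = 1/5 ⇒ exp(−c·Z) = 1/5 ⇒ Z = ln(5) / c
Z = 1.6094 / 0.57 = 2.824 km

2.82 km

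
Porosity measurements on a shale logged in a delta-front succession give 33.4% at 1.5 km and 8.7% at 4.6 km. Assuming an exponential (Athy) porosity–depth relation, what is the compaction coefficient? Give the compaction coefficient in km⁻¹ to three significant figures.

0.434 km⁻¹

Athy: phi(d) = phi₀ e^(−βd) ⇒ phi₁/phi₂ = e^{β(d₂−d₁)} ⇒ β = ln(phi₁/phi₂)/(d₂−d₁)
β = ln(0.334/0.087) / (4.6 − 1.5) = ln(3.839) / 3.1 = 1.3452 / 3.1 = 0.4339 km⁻¹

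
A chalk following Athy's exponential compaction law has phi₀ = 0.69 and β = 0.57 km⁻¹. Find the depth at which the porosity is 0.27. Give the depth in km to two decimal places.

1.65 km

Invert Athy's law: z = ln(phi₀/phi) / β
z = ln(0.69/0.27) / 0.57 = ln(2.556) / 0.57 = 0.9383 / 0.57 = 1.646 km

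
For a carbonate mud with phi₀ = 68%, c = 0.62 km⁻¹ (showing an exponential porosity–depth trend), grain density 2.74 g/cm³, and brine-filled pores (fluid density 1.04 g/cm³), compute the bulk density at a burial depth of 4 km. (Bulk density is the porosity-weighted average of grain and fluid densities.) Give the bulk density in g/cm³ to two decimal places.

2.64 g/cm³

Porosity at depth: phi = 0.68·exp(−0.62×4) = 0.68×0.0837 = 0.0569
Bulk density: ρ_b = (1−phi)ρ_g + phi·ρ_f = 0.9431×2.74 + 0.0569×1.04
       = 2.584 + 0.059 = 2.643 g/cm³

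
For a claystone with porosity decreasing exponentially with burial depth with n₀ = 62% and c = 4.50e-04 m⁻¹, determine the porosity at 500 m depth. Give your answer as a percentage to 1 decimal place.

Working in km (1 km = 1000 m; c in km⁻¹ = c in m⁻¹ × 1000):
n = n₀·exp(−c·z) = 0.62 × exp(−0.45 × 0.5) = 0.62 × exp(−0.225)
  = 0.62 × 0.7985 = 0.4951

49.5%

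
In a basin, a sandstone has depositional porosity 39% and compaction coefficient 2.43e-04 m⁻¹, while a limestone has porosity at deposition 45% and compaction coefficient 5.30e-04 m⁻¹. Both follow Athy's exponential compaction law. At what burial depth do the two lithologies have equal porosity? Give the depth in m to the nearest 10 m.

Working in km (1 km = 1000 m; c in km⁻¹ = c in m⁻¹ × 1000):
Set n₀ₐ e^(−cₐd) = n₀ᵦ e^(−cᵦd) ⇒ ln(n₀ₐ/n₀ᵦ) = (cₐ − cᵦ)·d
d = ln(0.39/0.45) / (0.243 − 0.53) = -0.1431 / -0.287 = 0.499 km

500 m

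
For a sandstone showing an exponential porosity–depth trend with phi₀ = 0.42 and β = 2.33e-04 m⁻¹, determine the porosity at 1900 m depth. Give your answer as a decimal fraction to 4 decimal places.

Working in km (1 km = 1000 m; β in km⁻¹ = β in m⁻¹ × 1000):
phi = phi₀·exp(−β·Z) = 0.42 × exp(−0.233 × 1.9) = 0.42 × exp(−0.4427)
  = 0.42 × 0.6423 = 0.2698

0.2698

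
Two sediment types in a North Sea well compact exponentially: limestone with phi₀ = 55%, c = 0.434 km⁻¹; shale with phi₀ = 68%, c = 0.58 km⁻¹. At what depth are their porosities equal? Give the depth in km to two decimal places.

1.45 km

Set phi₀ₐ e^(−cₐd) = phi₀ᵦ e^(−cᵦd) ⇒ ln(phi₀ₐ/phi₀ᵦ) = (cₐ − cᵦ)·d
d = ln(0.55/0.68) / (0.434 − 0.58) = -0.2122 / -0.146 = 1.453 km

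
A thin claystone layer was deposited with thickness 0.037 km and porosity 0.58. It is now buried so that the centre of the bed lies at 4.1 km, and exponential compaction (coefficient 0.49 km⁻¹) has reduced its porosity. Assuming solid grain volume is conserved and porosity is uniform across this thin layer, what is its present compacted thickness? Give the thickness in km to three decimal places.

0.017 km

Porosity at 4.1 km: n = 0.58·exp(−0.49×4.1) = 0.0778
Solid-volume conservation: h(1−n) = h₀(1−n₀) ⇒ h = h₀·(1−n₀)/(1−n)
h = 0.037 × (1 − 0.58)/(1 − 0.0778) = 0.037 × 0.4554 = 0.0169 km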